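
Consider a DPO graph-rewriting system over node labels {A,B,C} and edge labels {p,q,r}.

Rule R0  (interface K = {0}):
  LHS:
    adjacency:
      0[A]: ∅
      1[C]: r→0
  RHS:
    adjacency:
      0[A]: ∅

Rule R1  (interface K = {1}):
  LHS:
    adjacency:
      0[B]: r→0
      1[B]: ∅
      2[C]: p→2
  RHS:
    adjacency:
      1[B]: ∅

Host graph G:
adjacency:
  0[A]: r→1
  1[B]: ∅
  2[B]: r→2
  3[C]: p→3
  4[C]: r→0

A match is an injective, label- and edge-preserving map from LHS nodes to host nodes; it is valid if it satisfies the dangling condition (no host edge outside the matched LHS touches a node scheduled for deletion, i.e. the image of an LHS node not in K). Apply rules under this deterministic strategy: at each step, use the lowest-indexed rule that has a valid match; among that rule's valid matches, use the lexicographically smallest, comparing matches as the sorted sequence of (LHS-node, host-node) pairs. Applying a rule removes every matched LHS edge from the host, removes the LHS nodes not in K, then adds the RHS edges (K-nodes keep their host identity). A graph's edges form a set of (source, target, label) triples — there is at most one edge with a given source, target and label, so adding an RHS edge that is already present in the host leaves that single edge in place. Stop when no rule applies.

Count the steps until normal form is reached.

[0] host  ⇒  5 nodes, 4 edges  {0-r->1 2-r->2 3-p->3 4-r->0}
[1] R0 @ {0↦0, 1↦4}  ⇒  4 nodes, 3 edges  {0-r->1 2-r->2 3-p->3}
[2] R1 @ {0↦2, 1↦1, 2↦3}  ⇒  2 nodes, 1 edges  {0-r->1}
halt: no rule applies after step 2

Answer: 2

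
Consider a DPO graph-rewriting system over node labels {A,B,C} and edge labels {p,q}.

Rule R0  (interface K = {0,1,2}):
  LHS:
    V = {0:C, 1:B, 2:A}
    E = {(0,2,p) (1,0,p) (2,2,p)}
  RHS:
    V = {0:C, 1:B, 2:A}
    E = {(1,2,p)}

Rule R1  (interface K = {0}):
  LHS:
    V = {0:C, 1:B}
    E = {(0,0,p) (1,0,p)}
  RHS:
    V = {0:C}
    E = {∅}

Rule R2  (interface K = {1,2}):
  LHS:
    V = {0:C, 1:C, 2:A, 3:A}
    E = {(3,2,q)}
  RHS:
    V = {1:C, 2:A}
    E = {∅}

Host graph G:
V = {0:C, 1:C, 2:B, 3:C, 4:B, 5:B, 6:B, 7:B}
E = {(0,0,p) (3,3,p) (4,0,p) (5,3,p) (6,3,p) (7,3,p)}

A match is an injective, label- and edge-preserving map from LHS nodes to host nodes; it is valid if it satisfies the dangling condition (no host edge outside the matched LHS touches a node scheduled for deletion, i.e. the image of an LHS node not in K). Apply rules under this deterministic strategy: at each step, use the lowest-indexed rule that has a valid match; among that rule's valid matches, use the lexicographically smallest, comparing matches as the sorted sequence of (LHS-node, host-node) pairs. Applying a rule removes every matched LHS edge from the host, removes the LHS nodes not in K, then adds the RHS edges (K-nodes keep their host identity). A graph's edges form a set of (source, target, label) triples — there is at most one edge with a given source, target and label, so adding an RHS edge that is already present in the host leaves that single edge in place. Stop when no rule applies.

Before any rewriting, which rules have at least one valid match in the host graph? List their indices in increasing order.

Answer: [R1]

Rewrite trace:
R0: no valid match — LHS pattern not found
R1: 4 valid matches — {0↦0, 1↦4}, {0↦3, 1↦5}, {0↦3, 1↦6} (+1 more)
R2: no valid match — LHS pattern not found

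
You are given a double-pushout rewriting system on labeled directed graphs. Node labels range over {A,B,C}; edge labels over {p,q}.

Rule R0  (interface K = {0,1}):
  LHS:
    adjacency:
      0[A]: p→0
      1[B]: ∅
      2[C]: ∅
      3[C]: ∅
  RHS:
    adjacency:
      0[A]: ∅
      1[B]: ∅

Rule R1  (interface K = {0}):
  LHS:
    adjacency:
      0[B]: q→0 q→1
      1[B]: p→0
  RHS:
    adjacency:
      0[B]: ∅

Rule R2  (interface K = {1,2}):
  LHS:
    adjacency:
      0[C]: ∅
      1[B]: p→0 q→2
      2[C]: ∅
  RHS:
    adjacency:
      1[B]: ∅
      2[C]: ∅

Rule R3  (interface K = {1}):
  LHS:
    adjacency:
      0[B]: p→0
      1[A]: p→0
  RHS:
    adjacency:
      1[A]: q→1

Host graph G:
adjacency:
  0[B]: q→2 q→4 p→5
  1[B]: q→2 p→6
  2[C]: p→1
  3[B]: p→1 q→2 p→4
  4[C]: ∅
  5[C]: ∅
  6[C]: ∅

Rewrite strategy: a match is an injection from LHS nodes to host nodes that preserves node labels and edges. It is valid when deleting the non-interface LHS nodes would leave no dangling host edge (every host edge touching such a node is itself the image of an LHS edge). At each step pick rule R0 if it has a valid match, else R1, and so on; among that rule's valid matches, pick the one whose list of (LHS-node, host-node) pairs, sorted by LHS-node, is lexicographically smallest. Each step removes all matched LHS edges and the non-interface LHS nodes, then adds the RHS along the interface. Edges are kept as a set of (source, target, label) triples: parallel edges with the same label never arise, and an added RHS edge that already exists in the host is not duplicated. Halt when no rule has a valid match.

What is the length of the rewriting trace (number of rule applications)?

start.  V:7 E:9  edges: 0-q->2 0-q->4 0-p->5 1-q->2 1-p->6 2-p->1 3-p->1 3-q->2 3-p->4
1. fire R2 via {0↦5, 1↦0, 2↦2}  →  V:6 E:7  edges: 0-q->4 1-q->2 1-p->6 2-p->1 3-p->1 3-q->2 3-p->4
2. fire R2 via {0↦6, 1↦1, 2↦2}  →  V:5 E:5  edges: 0-q->4 2-p->1 3-p->1 3-q->2 3-p->4
halt: no rule applies after step 2

Answer: 2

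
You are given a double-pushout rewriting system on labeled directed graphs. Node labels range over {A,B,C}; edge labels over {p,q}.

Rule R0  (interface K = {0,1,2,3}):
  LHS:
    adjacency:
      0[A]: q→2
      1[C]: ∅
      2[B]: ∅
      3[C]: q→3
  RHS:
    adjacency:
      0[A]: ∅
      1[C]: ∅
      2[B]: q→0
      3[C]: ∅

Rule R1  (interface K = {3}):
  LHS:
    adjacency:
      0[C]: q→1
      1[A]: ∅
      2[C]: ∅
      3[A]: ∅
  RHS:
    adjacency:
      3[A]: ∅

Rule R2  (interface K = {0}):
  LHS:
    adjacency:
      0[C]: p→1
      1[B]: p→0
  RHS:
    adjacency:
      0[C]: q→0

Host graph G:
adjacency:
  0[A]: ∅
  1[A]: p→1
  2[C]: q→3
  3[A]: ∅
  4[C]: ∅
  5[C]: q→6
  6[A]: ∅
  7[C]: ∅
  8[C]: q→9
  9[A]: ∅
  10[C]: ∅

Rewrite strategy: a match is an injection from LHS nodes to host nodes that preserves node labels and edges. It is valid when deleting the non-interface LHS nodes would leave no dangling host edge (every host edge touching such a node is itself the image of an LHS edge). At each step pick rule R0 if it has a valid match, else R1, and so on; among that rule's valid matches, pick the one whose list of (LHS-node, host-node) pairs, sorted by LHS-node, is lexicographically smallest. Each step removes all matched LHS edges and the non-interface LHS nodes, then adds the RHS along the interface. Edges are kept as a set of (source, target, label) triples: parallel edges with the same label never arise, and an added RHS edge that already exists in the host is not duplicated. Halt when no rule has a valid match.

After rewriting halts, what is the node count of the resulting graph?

[0] host  ⇒  11 nodes, 4 edges  {1-p->1 2-q->3 5-q->6 8-q->9}
[1] R1 @ {0↦2, 1↦3, 2↦4, 3↦0}  ⇒  8 nodes, 3 edges  {1-p->1 5-q->6 8-q->9}
[2] R1 @ {0↦5, 1↦6, 2↦7, 3↦0}  ⇒  5 nodes, 2 edges  {1-p->1 8-q->9}
[3] R1 @ {0↦8, 1↦9, 2↦10, 3↦0}  ⇒  2 nodes, 1 edges  {1-p->1}
normal form: no rule applies after step 3
NF nodes: {0:A, 1:A}

Answer: 2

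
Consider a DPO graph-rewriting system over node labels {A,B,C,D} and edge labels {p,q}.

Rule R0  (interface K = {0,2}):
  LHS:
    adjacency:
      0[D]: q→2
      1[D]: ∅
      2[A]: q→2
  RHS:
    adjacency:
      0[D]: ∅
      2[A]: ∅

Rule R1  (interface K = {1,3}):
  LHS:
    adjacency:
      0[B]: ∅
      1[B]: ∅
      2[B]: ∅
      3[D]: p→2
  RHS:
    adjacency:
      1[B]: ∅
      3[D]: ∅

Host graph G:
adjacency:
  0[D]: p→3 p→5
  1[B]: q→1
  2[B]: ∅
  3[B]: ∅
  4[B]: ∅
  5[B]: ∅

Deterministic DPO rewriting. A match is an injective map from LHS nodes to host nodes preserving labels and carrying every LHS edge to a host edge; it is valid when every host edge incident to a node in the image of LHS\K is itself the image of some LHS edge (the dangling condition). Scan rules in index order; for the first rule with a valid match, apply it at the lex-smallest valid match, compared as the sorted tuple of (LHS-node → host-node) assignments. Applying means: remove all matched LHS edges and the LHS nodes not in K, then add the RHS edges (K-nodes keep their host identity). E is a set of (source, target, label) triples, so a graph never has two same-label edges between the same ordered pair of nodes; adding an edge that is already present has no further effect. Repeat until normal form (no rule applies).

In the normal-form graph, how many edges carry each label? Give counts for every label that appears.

Answer: q:1

Steps:
initial: |V|=6 |E|=3  E = 0-p->3 0-p->5 1-q->1
step 1: apply R1 at {0↦2, 1↦1, 2↦3, 3↦0}  → |V|=4 |E|=2  E = 0-p->5 1-q->1
step 2: apply R1 at {0↦4, 1↦1, 2↦5, 3↦0}  → |V|=2 |E|=1  E = 1-q->1
final graph: no rule applies after step 2
NF edges: [(1, 1, 'q')]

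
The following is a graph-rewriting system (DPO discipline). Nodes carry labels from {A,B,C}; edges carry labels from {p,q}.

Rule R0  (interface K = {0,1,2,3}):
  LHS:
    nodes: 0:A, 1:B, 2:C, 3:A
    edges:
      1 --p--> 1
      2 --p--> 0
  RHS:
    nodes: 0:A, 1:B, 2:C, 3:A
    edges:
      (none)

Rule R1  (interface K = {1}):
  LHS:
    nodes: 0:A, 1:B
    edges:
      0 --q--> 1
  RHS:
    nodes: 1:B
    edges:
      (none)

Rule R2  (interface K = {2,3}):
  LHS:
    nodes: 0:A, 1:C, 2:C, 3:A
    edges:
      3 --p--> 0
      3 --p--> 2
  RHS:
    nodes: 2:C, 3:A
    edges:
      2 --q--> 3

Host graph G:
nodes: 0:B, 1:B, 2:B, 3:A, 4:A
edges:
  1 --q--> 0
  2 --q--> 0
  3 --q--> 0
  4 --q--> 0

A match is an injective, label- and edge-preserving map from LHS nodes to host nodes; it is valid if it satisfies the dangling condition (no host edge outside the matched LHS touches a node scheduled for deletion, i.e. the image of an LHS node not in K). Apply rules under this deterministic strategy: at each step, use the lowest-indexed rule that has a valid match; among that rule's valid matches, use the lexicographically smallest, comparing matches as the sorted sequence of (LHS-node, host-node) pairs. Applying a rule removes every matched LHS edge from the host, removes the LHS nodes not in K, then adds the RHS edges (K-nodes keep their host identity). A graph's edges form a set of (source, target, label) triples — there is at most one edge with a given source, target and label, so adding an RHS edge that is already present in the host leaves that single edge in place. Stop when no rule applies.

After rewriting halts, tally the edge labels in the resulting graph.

Answer: q:2

Steps:
start.  V:5 E:4  edges: 1-q->0 2-q->0 3-q->0 4-q->0
1. fire R1 via {0↦3, 1↦0}  →  V:4 E:3  edges: 1-q->0 2-q->0 4-q->0
2. fire R1 via {0↦4, 1↦0}  →  V:3 E:2  edges: 1-q->0 2-q->0
normal form: no rule applies after step 2
NF edges: [(1, 0, 'q'), (2, 0, 'q')]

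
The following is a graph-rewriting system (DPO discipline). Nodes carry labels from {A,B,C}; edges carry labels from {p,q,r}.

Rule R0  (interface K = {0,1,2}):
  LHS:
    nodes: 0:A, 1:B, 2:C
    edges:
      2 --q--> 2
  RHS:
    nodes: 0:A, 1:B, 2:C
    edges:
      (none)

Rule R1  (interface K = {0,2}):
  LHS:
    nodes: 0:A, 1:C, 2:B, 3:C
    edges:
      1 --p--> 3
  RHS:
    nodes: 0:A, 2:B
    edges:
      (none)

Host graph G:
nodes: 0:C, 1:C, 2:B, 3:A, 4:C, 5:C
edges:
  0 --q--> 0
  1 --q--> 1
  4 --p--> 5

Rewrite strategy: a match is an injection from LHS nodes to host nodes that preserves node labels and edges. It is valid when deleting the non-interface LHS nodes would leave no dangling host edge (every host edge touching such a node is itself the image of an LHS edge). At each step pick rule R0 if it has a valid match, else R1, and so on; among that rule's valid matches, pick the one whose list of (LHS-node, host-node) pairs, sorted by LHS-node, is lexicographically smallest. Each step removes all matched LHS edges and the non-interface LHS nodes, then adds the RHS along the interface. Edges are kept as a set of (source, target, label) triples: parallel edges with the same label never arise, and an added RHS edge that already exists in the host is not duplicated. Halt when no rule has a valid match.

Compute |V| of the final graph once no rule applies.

Answer: 4

Derivation:
[0] host  ⇒  6 nodes, 3 edges  {0-q->0 1-q->1 4-p->5}
[1] R0 @ {0↦3, 1↦2, 2↦0}  ⇒  6 nodes, 2 edges  {1-q->1 4-p->5}
[2] R0 @ {0↦3, 1↦2, 2↦1}  ⇒  6 nodes, 1 edges  {4-p->5}
[3] R1 @ {0↦3, 1↦4, 2↦2, 3↦5}  ⇒  4 nodes, 0 edges  {∅}
normal form: no rule applies after step 3
NF nodes: {0:C, 1:C, 2:B, 3:A}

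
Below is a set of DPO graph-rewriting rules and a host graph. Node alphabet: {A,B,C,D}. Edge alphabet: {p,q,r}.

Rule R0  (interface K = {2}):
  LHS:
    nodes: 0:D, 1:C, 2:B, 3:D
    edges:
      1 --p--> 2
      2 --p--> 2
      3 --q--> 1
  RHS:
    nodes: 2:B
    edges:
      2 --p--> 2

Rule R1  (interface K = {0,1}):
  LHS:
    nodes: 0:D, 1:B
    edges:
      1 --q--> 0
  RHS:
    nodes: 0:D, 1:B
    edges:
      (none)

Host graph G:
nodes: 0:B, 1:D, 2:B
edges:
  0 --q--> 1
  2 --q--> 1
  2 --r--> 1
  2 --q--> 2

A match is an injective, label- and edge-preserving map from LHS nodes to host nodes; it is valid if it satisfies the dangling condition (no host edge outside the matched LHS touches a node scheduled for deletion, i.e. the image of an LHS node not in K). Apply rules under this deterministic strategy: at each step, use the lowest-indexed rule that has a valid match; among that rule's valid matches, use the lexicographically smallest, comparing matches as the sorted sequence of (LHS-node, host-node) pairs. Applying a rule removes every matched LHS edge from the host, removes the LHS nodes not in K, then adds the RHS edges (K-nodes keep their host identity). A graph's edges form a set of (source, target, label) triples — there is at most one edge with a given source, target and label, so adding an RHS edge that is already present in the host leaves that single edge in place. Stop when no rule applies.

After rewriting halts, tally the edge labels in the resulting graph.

[0] host  ⇒  3 nodes, 4 edges  {0-q->1 2-q->1 2-r->1 2-q->2}
[1] R1 @ {0↦1, 1↦0}  ⇒  3 nodes, 3 edges  {2-q->1 2-r->1 2-q->2}
[2] R1 @ {0↦1, 1↦2}  ⇒  3 nodes, 2 edges  {2-r->1 2-q->2}
halt: no rule applies after step 2
NF edges: [(2, 1, 'r'), (2, 2, 'q')]

Answer: q:1 r:1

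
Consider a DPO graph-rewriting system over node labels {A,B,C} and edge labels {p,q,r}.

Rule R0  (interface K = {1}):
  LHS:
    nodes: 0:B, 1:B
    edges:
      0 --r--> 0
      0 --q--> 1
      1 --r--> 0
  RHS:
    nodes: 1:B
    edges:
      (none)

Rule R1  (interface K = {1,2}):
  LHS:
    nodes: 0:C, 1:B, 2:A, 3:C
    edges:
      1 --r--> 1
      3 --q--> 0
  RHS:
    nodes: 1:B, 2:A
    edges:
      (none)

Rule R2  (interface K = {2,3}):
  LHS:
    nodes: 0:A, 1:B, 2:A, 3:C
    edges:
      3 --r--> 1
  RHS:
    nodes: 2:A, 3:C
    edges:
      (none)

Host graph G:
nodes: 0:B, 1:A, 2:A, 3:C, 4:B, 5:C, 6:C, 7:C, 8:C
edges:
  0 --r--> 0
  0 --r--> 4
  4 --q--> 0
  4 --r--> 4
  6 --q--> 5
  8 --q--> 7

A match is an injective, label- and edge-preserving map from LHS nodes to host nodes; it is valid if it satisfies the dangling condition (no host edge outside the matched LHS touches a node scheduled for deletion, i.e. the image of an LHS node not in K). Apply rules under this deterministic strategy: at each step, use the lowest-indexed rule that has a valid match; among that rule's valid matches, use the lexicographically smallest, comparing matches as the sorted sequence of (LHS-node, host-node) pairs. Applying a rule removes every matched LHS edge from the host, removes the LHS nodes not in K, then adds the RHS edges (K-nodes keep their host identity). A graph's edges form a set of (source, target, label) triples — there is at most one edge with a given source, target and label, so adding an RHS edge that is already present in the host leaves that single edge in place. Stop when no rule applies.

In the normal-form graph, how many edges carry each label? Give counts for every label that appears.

initial: |V|=9 |E|=6  E = 0-r->0 0-r->4 4-q->0 4-r->4 6-q->5 8-q->7
step 1: apply R0 at {0↦4, 1↦0}  → |V|=8 |E|=3  E = 0-r->0 6-q->5 8-q->7
step 2: apply R1 at {0↦5, 1↦0, 2↦1, 3↦6}  → |V|=6 |E|=1  E = 8-q->7
normal form: no rule applies after step 2
NF edges: [(8, 7, 'q')]

Answer: q:1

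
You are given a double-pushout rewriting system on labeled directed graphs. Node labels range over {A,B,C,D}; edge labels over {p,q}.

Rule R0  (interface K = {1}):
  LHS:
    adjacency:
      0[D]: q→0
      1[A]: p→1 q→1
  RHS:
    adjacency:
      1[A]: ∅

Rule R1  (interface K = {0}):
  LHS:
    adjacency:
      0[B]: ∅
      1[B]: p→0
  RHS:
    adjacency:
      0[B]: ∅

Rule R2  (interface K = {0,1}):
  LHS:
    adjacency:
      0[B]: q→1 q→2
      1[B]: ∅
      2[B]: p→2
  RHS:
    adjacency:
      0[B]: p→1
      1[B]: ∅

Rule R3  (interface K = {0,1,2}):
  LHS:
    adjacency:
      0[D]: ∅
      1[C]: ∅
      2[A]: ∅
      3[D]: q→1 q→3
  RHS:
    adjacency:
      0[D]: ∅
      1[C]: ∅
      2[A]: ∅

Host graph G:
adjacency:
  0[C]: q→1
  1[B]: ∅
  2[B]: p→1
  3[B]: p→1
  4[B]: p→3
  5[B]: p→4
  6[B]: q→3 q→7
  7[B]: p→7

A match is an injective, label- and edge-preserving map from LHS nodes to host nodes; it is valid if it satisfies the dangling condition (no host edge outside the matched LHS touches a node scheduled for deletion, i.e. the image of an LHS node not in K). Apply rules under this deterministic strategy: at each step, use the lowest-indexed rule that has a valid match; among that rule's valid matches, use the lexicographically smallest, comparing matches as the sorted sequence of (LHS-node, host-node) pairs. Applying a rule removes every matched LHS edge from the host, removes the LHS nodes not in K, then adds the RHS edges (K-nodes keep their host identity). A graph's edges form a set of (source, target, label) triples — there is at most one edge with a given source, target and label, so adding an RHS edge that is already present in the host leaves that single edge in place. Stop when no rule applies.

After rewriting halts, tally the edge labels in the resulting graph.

initial: |V|=8 |E|=8  E = 0-q->1 2-p->1 3-p->1 4-p->3 5-p->4 6-q->3 6-q->7 7-p->7
step 1: apply R1 at {0↦1, 1↦2}  → |V|=7 |E|=7  E = 0-q->1 3-p->1 4-p->3 5-p->4 6-q->3 6-q->7 7-p->7
step 2: apply R1 at {0↦4, 1↦5}  → |V|=6 |E|=6  E = 0-q->1 3-p->1 4-p->3 6-q->3 6-q->7 7-p->7
step 3: apply R1 at {0↦3, 1↦4}  → |V|=5 |E|=5  E = 0-q->1 3-p->1 6-q->3 6-q->7 7-p->7
step 4: apply R2 at {0↦6, 1↦3, 2↦7}  → |V|=4 |E|=3  E = 0-q->1 3-p->1 6-p->3
step 5: apply R1 at {0↦3, 1↦6}  → |V|=3 |E|=2  E = 0-q->1 3-p->1
step 6: apply R1 at {0↦1, 1↦3}  → |V|=2 |E|=1  E = 0-q->1
final graph: no rule applies after step 6
NF edges: [(0, 1, 'q')]

Answer: q:1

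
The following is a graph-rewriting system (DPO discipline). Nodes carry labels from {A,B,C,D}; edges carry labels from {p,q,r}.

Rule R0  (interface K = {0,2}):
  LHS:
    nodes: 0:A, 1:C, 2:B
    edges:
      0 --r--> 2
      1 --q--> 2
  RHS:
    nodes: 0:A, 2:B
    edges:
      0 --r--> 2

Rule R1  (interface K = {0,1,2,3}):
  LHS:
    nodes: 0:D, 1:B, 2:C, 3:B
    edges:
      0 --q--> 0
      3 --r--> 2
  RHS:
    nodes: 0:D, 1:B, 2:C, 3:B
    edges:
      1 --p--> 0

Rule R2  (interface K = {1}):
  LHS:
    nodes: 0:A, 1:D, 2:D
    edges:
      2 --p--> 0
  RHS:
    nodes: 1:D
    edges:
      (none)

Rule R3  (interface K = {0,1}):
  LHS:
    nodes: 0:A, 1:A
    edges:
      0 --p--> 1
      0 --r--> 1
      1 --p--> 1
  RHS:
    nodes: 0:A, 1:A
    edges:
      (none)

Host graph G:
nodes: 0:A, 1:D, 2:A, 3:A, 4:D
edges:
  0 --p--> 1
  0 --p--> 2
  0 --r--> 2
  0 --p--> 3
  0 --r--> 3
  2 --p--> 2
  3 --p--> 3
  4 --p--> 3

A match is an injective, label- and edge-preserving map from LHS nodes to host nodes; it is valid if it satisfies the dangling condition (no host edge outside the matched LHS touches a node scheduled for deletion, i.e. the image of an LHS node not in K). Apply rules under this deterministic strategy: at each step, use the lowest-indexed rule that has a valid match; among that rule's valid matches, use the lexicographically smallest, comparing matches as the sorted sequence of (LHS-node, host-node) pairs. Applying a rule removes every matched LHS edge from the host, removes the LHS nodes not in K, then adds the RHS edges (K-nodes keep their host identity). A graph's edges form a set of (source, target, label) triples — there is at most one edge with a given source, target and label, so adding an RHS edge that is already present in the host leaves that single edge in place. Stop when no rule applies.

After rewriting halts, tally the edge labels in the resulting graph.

Answer: p:1

Steps:
initial: |V|=5 |E|=8  E = 0-p->1 0-p->2 0-r->2 0-p->3 0-r->3 2-p->2 3-p->3 4-p->3
step 1: apply R3 at {0↦0, 1↦2}  → |V|=5 |E|=5  E = 0-p->1 0-p->3 0-r->3 3-p->3 4-p->3
step 2: apply R3 at {0↦0, 1↦3}  → |V|=5 |E|=2  E = 0-p->1 4-p->3
step 3: apply R2 at {0↦3, 1↦1, 2↦4}  → |V|=3 |E|=1  E = 0-p->1
final graph: no rule applies after step 3
NF edges: [(0, 1, 'p')]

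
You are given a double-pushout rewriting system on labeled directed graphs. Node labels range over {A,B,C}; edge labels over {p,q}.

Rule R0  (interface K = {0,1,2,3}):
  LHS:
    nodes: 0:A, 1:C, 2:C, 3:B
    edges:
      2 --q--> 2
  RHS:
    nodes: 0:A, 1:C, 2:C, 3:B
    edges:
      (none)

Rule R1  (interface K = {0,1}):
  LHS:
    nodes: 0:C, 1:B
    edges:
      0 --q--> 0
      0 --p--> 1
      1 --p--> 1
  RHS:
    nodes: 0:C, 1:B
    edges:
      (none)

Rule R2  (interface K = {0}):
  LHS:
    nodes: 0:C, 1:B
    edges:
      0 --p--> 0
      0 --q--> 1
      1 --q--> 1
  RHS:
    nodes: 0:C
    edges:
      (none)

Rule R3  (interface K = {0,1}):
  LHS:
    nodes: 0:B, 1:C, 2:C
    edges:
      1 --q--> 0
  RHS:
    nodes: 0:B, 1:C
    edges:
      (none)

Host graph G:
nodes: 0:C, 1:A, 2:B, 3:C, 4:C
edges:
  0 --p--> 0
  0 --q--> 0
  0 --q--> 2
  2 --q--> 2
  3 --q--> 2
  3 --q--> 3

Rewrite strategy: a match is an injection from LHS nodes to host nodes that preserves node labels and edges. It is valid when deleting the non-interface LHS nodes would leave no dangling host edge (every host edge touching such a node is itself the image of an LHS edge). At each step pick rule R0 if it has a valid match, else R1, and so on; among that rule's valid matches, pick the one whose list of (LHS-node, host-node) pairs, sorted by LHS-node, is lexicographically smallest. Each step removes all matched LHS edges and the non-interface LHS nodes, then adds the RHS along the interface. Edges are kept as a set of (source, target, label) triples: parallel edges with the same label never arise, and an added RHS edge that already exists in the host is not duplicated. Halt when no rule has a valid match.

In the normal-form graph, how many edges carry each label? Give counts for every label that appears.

start.  V:5 E:6  edges: 0-p->0 0-q->0 0-q->2 2-q->2 3-q->2 3-q->3
1. fire R0 via {0↦1, 1↦0, 2↦3, 3↦2}  →  V:5 E:5  edges: 0-p->0 0-q->0 0-q->2 2-q->2 3-q->2
2. fire R0 via {0↦1, 1↦3, 2↦0, 3↦2}  →  V:5 E:4  edges: 0-p->0 0-q->2 2-q->2 3-q->2
3. fire R3 via {0↦2, 1↦0, 2↦4}  →  V:4 E:3  edges: 0-p->0 2-q->2 3-q->2
final graph: no rule applies after step 3
NF edges: [(0, 0, 'p'), (2, 2, 'q'), (3, 2, 'q')]

Answer: p:1 q:2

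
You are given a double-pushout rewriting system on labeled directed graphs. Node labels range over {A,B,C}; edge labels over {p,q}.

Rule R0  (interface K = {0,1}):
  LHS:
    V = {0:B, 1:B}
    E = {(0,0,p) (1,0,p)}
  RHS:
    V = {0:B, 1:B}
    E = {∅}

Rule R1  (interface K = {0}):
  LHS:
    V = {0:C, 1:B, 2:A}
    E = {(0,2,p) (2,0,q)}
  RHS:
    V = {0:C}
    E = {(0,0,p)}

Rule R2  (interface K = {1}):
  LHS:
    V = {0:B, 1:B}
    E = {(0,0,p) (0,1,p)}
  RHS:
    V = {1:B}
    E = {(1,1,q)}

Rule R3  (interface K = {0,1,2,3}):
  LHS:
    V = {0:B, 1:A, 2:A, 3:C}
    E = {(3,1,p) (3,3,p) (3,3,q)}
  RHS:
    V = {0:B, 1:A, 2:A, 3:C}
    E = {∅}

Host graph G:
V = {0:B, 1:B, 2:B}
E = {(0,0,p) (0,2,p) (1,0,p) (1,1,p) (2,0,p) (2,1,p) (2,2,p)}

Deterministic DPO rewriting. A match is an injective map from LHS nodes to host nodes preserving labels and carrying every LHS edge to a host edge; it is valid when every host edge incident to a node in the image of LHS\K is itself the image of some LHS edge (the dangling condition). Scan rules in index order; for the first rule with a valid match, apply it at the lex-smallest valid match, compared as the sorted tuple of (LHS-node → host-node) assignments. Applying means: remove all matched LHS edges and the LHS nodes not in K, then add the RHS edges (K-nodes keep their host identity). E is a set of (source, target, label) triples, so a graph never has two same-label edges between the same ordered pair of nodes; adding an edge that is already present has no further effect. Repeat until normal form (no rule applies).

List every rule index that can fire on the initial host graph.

Answer: [R0]

Rewrite trace:
R0: 4 valid matches — {0↦0, 1↦1}, {0↦0, 1↦2}, {0↦1, 1↦2} (+1 more)
R1: no valid match — LHS pattern not found
R2: no valid match — 4 raw matches, all fail dangling condition
R3: no valid match — LHS pattern not found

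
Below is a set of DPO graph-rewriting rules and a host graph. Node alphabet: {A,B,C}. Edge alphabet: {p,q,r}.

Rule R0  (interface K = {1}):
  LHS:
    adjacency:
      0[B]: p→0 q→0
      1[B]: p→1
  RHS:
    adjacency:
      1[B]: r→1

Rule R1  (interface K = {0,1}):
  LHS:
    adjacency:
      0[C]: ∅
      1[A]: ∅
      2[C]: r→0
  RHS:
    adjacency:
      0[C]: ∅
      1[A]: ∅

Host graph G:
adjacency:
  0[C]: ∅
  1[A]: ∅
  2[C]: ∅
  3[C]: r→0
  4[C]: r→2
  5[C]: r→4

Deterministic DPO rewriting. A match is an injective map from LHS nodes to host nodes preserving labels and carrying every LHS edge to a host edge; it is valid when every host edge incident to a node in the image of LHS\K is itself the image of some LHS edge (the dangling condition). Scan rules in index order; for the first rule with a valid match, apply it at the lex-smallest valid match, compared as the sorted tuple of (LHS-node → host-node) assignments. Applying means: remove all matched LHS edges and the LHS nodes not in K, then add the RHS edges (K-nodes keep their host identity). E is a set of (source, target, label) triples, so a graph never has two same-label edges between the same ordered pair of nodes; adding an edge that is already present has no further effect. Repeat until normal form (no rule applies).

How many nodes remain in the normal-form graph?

[0] host  ⇒  6 nodes, 3 edges  {3-r->0 4-r->2 5-r->4}
[1] R1 @ {0↦0, 1↦1, 2↦3}  ⇒  5 nodes, 2 edges  {4-r->2 5-r->4}
[2] R1 @ {0↦4, 1↦1, 2↦5}  ⇒  4 nodes, 1 edges  {4-r->2}
[3] R1 @ {0↦2, 1↦1, 2↦4}  ⇒  3 nodes, 0 edges  {∅}
final graph: no rule applies after step 3
NF nodes: {0:C, 1:A, 2:C}

Answer: 3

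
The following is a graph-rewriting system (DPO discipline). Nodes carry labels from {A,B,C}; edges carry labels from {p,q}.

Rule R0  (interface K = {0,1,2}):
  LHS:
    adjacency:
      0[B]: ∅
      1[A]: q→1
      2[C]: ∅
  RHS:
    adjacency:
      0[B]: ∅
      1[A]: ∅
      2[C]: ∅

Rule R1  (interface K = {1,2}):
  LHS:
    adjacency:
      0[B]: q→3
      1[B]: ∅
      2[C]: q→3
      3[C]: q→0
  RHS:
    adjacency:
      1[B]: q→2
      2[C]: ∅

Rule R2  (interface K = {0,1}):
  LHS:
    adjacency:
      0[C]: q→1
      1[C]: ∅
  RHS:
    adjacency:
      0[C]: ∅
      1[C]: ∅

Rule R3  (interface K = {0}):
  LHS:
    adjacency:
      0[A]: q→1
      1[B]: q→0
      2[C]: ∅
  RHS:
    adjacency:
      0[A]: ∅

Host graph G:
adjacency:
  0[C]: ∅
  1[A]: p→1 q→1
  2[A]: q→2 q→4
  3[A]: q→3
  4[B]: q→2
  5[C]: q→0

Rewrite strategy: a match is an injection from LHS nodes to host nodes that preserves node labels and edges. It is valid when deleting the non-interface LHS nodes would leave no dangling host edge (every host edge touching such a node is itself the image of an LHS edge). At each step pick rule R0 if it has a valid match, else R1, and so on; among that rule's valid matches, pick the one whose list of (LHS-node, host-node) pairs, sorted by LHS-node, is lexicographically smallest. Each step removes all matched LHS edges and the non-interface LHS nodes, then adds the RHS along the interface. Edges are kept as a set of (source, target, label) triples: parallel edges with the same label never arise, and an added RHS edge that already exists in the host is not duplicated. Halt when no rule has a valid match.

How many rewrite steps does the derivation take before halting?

Answer: 5

Derivation:
start.  V:6 E:7  edges: 1-p->1 1-q->1 2-q->2 2-q->4 3-q->3 4-q->2 5-q->0
1. fire R0 via {0↦4, 1↦1, 2↦0}  →  V:6 E:6  edges: 1-p->1 2-q->2 2-q->4 3-q->3 4-q->2 5-q->0
2. fire R0 via {0↦4, 1↦2, 2↦0}  →  V:6 E:5  edges: 1-p->1 2-q->4 3-q->3 4-q->2 5-q->0
3. fire R0 via {0↦4, 1↦3, 2↦0}  →  V:6 E:4  edges: 1-p->1 2-q->4 4-q->2 5-q->0
4. fire R2 via {0↦5, 1↦0}  →  V:6 E:3  edges: 1-p->1 2-q->4 4-q->2
5. fire R3 via {0↦2, 1↦4, 2↦0}  →  V:4 E:1  edges: 1-p->1
final graph: no rule applies after step 5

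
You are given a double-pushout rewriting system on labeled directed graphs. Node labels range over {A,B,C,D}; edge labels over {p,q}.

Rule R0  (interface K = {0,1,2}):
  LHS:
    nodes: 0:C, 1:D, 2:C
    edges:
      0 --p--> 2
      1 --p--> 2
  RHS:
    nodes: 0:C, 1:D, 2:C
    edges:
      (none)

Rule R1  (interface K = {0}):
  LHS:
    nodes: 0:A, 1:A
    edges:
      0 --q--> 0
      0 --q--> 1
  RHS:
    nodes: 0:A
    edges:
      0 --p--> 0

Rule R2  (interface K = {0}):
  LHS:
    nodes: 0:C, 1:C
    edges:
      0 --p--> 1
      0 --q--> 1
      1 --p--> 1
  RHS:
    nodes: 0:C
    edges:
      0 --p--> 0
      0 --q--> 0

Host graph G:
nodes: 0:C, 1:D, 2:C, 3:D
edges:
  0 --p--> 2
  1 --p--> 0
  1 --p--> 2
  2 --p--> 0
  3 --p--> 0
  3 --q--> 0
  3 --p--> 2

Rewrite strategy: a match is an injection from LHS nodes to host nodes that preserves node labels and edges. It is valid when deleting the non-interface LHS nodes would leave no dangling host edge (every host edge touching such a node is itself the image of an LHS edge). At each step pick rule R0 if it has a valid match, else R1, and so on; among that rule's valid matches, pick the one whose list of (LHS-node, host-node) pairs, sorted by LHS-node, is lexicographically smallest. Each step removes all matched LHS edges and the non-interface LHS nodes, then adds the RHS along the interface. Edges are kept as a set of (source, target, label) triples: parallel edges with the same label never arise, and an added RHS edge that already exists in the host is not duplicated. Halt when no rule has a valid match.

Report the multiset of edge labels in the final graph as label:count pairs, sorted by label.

[0] host  ⇒  4 nodes, 7 edges  {0-p->2 1-p->0 1-p->2 2-p->0 3-p->0 3-q->0 3-p->2}
[1] R0 @ {0↦0, 1↦1, 2↦2}  ⇒  4 nodes, 5 edges  {1-p->0 2-p->0 3-p->0 3-q->0 3-p->2}
[2] R0 @ {0↦2, 1↦1, 2↦0}  ⇒  4 nodes, 3 edges  {3-p->0 3-q->0 3-p->2}
halt: no rule applies after step 2
NF edges: [(3, 0, 'p'), (3, 0, 'q'), (3, 2, 'p')]

Answer: p:2 q:1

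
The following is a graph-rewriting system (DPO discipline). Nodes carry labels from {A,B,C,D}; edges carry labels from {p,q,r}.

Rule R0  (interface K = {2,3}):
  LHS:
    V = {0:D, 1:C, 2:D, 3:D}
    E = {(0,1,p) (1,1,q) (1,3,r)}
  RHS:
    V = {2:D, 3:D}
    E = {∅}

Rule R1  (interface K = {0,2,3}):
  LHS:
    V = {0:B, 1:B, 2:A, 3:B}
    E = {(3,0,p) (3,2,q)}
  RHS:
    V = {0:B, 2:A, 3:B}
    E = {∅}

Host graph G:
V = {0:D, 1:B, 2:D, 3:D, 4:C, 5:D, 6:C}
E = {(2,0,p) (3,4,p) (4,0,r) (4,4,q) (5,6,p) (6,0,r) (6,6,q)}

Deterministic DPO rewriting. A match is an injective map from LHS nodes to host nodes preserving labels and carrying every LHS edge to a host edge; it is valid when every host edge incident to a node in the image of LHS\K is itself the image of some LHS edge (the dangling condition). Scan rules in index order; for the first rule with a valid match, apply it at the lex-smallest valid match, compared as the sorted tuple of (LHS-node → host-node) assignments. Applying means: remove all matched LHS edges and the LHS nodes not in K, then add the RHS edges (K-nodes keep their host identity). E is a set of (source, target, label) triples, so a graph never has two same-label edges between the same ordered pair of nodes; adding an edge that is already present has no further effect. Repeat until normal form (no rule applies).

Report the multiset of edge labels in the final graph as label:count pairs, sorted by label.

Answer: p:1

Steps:
[0] host  ⇒  7 nodes, 7 edges  {2-p->0 3-p->4 4-r->0 4-q->4 5-p->6 6-r->0 6-q->6}
[1] R0 @ {0↦3, 1↦4, 2↦2, 3↦0}  ⇒  5 nodes, 4 edges  {2-p->0 5-p->6 6-r->0 6-q->6}
[2] R0 @ {0↦5, 1↦6, 2↦2, 3↦0}  ⇒  3 nodes, 1 edges  {2-p->0}
final graph: no rule applies after step 2
NF edges: [(2, 0, 'p')]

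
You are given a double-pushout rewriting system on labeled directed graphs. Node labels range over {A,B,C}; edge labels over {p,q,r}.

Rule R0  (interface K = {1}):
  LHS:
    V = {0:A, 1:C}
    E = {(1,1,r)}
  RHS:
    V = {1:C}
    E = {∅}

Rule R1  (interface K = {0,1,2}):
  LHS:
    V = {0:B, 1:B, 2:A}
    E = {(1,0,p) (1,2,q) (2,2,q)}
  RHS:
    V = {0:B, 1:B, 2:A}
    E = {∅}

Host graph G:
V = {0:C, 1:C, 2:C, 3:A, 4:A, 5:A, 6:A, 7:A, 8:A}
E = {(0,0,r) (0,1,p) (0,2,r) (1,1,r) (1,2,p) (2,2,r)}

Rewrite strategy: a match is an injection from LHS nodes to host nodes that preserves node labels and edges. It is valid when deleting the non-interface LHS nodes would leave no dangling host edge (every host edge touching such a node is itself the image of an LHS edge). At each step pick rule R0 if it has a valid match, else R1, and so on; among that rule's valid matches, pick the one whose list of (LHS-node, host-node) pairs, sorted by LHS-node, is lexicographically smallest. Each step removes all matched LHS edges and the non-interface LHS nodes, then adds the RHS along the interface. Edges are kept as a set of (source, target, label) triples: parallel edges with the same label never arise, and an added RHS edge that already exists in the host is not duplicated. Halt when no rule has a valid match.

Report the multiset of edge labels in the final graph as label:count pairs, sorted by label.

start.  V:9 E:6  edges: 0-r->0 0-p->1 0-r->2 1-r->1 1-p->2 2-r->2
1. fire R0 via {0↦3, 1↦0}  →  V:8 E:5  edges: 0-p->1 0-r->2 1-r->1 1-p->2 2-r->2
2. fire R0 via {0↦4, 1↦1}  →  V:7 E:4  edges: 0-p->1 0-r->2 1-p->2 2-r->2
3. fire R0 via {0↦5, 1↦2}  →  V:6 E:3  edges: 0-p->1 0-r->2 1-p->2
final graph: no rule applies after step 3
NF edges: [(0, 1, 'p'), (0, 2, 'r'), (1, 2, 'p')]

Answer: p:2 r:1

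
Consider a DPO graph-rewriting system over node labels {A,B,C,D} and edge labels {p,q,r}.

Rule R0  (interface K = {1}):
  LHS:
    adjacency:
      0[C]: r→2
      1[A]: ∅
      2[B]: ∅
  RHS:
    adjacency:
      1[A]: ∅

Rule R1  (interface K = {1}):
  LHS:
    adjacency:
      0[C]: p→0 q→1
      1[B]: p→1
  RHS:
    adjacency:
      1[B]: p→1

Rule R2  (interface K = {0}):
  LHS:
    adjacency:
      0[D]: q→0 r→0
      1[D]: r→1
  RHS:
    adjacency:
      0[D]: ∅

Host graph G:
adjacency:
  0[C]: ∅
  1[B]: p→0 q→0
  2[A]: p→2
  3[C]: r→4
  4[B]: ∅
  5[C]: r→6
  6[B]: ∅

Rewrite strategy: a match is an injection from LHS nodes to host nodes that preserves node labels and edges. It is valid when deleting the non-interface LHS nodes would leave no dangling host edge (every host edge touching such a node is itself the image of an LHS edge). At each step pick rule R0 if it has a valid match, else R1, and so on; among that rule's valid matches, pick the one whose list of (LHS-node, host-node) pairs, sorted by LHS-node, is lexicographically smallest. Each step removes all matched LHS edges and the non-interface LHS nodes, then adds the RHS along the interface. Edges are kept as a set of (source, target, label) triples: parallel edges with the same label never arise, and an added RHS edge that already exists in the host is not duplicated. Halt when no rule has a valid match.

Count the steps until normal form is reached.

[0] host  ⇒  7 nodes, 5 edges  {1-p->0 1-q->0 2-p->2 3-r->4 5-r->6}
[1] R0 @ {0↦3, 1↦2, 2↦4}  ⇒  5 nodes, 4 edges  {1-p->0 1-q->0 2-p->2 5-r->6}
[2] R0 @ {0↦5, 1↦2, 2↦6}  ⇒  3 nodes, 3 edges  {1-p->0 1-q->0 2-p->2}
final graph: no rule applies after step 2

Answer: 2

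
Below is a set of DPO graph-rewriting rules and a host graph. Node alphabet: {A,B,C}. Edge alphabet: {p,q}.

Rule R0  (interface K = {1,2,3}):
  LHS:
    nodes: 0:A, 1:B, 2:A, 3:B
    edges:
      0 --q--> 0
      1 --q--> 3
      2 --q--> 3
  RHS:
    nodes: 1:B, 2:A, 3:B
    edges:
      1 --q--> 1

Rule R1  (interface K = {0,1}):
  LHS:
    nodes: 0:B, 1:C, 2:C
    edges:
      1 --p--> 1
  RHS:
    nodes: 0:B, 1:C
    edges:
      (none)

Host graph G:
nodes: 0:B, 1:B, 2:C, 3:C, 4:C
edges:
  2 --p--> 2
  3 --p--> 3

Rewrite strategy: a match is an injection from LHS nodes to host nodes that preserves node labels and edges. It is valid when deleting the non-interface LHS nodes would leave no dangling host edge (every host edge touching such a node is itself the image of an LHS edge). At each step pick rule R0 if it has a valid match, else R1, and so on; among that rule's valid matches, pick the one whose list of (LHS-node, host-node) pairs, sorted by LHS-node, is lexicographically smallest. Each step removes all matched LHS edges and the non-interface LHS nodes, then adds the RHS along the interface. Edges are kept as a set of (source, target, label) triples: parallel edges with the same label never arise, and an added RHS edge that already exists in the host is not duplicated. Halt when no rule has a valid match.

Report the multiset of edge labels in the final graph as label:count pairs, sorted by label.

Answer: (no edges)

Rewrite trace:
initial: |V|=5 |E|=2  E = 2-p->2 3-p->3
step 1: apply R1 at {0↦0, 1↦2, 2↦4}  → |V|=4 |E|=1  E = 3-p->3
step 2: apply R1 at {0↦0, 1↦3, 2↦2}  → |V|=3 |E|=0  E = ∅
final graph: no rule applies after step 2
NF edges: []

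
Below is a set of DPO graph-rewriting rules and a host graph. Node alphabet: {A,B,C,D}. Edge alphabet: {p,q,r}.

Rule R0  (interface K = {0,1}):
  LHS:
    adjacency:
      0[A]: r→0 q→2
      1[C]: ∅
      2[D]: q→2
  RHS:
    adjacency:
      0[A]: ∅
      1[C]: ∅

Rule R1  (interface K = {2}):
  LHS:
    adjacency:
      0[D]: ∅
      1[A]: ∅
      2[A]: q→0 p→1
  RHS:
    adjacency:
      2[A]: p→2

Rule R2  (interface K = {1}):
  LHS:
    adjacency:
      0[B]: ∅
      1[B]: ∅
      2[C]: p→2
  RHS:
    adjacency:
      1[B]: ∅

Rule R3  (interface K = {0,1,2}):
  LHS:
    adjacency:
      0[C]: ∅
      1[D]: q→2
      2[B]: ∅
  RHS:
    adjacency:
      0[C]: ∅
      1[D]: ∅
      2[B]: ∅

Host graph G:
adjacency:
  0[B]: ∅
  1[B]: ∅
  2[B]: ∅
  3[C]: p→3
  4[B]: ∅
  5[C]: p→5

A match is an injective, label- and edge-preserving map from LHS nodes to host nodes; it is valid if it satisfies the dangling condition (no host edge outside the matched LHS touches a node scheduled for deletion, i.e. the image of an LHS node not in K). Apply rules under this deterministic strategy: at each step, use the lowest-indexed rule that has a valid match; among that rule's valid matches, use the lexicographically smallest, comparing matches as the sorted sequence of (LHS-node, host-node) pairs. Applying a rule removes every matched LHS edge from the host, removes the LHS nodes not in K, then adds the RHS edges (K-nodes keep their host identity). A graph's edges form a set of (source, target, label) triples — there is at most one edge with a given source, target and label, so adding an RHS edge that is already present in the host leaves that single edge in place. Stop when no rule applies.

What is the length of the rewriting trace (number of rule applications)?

Answer: 2

Derivation:
start.  V:6 E:2  edges: 3-p->3 5-p->5
1. fire R2 via {0↦0, 1↦1, 2↦3}  →  V:4 E:1  edges: 5-p->5
2. fire R2 via {0↦1, 1↦2, 2↦5}  →  V:2 E:0  edges: ∅
halt: no rule applies after step 2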